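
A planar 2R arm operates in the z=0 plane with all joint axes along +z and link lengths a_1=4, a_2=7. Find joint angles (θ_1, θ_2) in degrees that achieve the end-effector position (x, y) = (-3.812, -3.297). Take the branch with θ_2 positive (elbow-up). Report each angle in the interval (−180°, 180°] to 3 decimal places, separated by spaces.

119.994 135.001

cos θ_2 = (25.4016−4²−7²)/(2·4·7) = -0.7071; θ_2 = 135.0007° (elbow-up)
β = atan2(-3.2970,-3.8120) = -139.1435°; ψ = atan2(4.9497,-0.9498) = 100.8626°
θ_1 = β − ψ = -240.0060°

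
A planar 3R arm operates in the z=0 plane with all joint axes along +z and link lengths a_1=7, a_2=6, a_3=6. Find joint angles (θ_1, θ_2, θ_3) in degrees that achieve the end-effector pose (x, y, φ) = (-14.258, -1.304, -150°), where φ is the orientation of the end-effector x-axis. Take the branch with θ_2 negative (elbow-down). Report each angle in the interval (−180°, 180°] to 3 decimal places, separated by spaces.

-149.998 -90.004 90.002

wrist centre = target − a_3·(cos φ, sin φ) = (-9.0618, 1.6960)
cos θ_2 = (84.9935−7²−6²)/(2·7·6) = -0.0001; θ_2 = -90.0044° (elbow-down)
β = atan2(1.6960,-9.0618) = 169.3993°; ψ = atan2(-6.0000,6.9995) = -40.6032°
θ_1 = β − ψ = 210.0024°
θ_3 = φ − θ_1 − θ_2 = 90.0020° (wrapped to (-180°,180°])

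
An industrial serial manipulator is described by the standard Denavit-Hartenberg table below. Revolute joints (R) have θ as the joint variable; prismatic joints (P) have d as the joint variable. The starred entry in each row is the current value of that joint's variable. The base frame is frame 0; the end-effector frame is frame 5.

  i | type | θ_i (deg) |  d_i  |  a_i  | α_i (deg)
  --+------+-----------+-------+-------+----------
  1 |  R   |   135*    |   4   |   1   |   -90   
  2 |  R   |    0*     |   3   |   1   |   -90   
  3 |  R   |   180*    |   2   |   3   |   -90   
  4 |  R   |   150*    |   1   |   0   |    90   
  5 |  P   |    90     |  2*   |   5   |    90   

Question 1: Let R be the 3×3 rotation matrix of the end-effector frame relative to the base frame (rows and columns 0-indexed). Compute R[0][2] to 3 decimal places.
End-effector z-axis (col 2 of R) = (-0.6124,0.6124,0.5000)
R[0][2] = -0.6124

-0.612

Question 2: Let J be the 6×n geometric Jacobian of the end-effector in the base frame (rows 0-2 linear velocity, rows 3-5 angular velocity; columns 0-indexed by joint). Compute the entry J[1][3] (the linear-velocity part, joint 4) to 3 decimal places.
axis z_3 = (-0.7071,-0.7071,0.0000); lever o_n−o_3 = (-3.5355,-4.9497,1.7321)
cross product → J_v[:, 3] = (-1.2247,1.2247,1.0000)
J_ω[:, 3] = z_3
entry J[1][3] = 1.2247

1.225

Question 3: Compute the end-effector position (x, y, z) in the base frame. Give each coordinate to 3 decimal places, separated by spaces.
-4.950 -7.778 3.732

after link 1: o_1 = (-0.7071, 0.7071, 4.0000)
after link 2: o_2 = (-3.5355, -0.7071, 4.0000)
after link 3: o_3 = (-1.4142, -2.8284, 2.0000)
after link 4: o_4 = (-2.1213, -3.5355, 2.0000)
after link 5: o_5 = (-4.9497, -7.7782, 3.7321)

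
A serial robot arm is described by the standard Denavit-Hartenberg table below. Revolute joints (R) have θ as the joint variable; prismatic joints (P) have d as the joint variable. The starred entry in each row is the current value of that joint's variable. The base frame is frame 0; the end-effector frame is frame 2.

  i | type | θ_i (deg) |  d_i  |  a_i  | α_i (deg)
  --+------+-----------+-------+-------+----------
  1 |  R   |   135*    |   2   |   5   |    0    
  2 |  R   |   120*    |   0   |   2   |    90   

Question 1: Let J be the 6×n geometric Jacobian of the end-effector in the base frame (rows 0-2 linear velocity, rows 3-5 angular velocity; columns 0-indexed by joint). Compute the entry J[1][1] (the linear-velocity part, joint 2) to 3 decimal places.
-0.518

axis z_1 = (0.0000,0.0000,1.0000); lever o_n−o_1 = (-0.5176,-1.9319,0.0000)
cross product → J_v[:, 1] = (1.9319,-0.5176,0.0000)
J_ω[:, 1] = z_1
entry J[1][1] = -0.5176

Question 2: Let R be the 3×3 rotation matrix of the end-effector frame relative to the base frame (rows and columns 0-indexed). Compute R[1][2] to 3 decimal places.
End-effector z-axis (col 2 of R) = (-0.9659,0.2588,0.0000)
R[1][2] = 0.2588

0.259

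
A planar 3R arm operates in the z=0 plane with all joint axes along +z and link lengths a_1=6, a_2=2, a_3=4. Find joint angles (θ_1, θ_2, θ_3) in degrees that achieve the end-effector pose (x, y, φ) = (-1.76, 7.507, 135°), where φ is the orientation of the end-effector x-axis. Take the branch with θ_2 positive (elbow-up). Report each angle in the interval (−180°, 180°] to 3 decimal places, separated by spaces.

59.996 134.996 -59.992

wrist centre = target − a_3·(cos φ, sin φ) = (1.0684, 4.6786)
cos θ_2 = (23.0306−6²−2²)/(2·6·2) = -0.7071; θ_2 = 134.9961° (elbow-up)
β = atan2(4.6786,1.0684) = 77.1362°; ψ = atan2(1.4143,4.5859) = 17.1400°
θ_1 = β − ψ = 59.9962°
θ_3 = φ − θ_1 − θ_2 = -59.9923° (wrapped to (-180°,180°])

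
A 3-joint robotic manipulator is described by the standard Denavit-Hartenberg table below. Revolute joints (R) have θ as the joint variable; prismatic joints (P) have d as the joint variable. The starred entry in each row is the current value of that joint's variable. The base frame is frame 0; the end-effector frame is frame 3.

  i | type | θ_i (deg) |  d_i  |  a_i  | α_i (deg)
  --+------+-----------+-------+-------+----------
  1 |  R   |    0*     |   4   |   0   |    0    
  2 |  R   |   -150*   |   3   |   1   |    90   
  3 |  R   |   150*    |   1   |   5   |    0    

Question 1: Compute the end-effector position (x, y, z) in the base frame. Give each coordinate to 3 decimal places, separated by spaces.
2.384 2.531 9.500

after link 1: o_1 = (0.0000, 0.0000, 4.0000)
after link 2: o_2 = (-0.8660, -0.5000, 7.0000)
after link 3: o_3 = (2.3840, 2.5311, 9.5000)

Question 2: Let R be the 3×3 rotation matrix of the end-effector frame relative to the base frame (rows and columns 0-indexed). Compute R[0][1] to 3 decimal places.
0.433

End-effector y-axis (col 1 of R) = (0.4330,0.2500,-0.8660)
R[0][1] = 0.4330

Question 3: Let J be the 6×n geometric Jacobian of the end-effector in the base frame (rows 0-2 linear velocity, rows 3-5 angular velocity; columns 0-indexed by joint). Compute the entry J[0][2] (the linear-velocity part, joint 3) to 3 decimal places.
2.165

axis z_2 = (-0.5000,0.8660,0.0000); lever o_n−o_2 = (3.2500,3.0311,2.5000)
cross product → J_v[:, 2] = (2.1651,1.2500,-4.3301)
J_ω[:, 2] = z_2
entry J[0][2] = 2.1651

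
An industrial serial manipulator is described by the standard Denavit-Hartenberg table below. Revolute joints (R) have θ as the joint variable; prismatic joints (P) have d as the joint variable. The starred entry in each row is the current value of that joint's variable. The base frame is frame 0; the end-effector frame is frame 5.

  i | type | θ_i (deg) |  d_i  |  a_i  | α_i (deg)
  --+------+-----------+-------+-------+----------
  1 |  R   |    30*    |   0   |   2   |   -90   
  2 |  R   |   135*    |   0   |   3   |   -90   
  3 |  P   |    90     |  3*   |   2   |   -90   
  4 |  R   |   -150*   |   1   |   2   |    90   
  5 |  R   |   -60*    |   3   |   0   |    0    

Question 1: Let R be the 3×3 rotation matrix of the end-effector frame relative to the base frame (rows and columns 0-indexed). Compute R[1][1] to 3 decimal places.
0.673

End-effector y-axis (col 1 of R) = (-0.3340,0.6732,0.6597)
R[1][1] = 0.6732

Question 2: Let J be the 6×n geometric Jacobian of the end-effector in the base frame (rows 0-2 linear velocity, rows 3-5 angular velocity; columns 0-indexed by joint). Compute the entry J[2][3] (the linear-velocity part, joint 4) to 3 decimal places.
2.285

axis z_3 = (0.6124,0.3536,0.7071); lever o_n−o_3 = (-0.0250,3.7176,-0.4229)
cross product → J_v[:, 3] = (-2.7783,0.2413,2.2854)
J_ω[:, 3] = z_3
entry J[2][3] = 2.2854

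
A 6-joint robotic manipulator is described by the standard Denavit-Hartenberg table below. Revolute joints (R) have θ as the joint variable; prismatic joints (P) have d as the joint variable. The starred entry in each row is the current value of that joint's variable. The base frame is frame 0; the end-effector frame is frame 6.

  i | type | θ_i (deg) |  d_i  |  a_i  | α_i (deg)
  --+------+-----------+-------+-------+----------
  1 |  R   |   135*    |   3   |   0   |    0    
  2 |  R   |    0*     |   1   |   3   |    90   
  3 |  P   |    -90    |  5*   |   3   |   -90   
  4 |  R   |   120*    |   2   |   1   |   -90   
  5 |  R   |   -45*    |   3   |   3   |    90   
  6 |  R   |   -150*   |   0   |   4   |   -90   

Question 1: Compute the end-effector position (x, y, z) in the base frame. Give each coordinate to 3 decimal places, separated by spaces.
after link 1: o_1 = (0.0000, 0.0000, 3.0000)
after link 2: o_2 = (-2.1213, 2.1213, 4.0000)
after link 3: o_3 = (1.4142, 5.6569, 1.0000)
after link 4: o_4 = (-0.6124, 6.4587, 1.5000)
after link 5: o_5 = (-2.3508, 7.7203, 5.1587)
after link 6: o_6 = (0.1742, 6.7812, 2.2019)

0.174 6.781 2.202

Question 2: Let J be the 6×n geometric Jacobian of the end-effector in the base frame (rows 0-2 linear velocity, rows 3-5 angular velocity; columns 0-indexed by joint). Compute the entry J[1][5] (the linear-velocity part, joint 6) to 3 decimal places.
-1.091

axis z_5 = (-0.0670,0.9330,-0.3536); lever o_n−o_5 = (2.5249,-0.9392,-2.9568)
cross product → J_v[:, 5] = (-3.0908,-1.0908,-2.2929)
J_ω[:, 5] = z_5
entry J[1][5] = -1.0908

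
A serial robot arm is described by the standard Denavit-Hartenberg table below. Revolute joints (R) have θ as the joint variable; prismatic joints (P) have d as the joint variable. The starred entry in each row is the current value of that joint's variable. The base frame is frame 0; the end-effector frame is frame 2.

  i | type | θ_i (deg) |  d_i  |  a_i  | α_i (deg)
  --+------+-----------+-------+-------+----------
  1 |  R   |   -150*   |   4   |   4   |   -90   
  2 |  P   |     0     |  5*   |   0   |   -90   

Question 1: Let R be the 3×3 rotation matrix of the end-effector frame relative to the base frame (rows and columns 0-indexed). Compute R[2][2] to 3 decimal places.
End-effector z-axis (col 2 of R) = (0.0000,-0.0000,-1.0000)
R[2][2] = -1.0000

-1.000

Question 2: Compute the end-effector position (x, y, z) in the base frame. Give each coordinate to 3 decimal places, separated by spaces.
after link 1: o_1 = (-3.4641, -2.0000, 4.0000)
after link 2: o_2 = (-0.9641, -6.3301, 4.0000)

-0.964 -6.330 4.000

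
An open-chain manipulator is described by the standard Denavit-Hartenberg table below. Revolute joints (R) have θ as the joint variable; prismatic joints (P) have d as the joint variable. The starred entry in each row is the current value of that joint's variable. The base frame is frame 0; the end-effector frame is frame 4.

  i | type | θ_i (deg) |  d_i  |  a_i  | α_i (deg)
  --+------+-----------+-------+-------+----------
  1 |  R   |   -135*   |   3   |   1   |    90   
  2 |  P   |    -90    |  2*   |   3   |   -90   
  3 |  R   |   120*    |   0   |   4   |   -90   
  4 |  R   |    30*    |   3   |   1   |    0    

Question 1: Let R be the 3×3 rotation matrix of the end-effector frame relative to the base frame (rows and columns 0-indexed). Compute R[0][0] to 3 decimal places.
0.884

End-effector x-axis (col 0 of R) = (0.8839,-0.1768,0.4330)
R[0][0] = 0.8839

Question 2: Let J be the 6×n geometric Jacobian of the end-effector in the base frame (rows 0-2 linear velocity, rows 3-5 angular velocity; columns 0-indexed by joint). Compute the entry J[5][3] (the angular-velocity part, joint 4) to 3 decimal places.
axis z_3 = (-0.3536,0.3536,0.8660); lever o_n−o_3 = (-0.1768,0.8839,3.0311)
cross product → J_v[:, 3] = (0.3062,0.9186,-0.2500)
J_ω[:, 3] = z_3
entry J[5][3] = 0.8660

0.866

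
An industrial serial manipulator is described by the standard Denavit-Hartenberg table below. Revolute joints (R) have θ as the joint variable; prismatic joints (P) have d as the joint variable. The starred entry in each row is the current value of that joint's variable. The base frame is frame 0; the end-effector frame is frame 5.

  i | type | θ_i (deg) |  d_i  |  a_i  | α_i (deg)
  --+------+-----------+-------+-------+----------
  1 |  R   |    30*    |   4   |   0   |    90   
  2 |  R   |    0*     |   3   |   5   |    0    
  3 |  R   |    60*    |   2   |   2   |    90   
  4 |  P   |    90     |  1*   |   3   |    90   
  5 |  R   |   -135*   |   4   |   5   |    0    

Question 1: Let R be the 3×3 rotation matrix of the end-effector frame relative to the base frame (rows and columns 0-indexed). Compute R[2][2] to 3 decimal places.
0.866

End-effector z-axis (col 2 of R) = (0.4330,0.2500,0.8660)
R[2][2] = 0.8660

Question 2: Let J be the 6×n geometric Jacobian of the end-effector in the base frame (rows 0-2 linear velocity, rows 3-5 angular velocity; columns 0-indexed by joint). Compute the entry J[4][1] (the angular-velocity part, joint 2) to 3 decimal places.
-0.866

axis z_1 = (0.5000,-0.8660,0.0000); lever o_n−o_1 = (7.2588,-0.9643,6.4639)
cross product → J_v[:, 1] = (-5.5979,-3.2320,5.8042)
J_ω[:, 1] = z_1
entry J[4][1] = -0.8660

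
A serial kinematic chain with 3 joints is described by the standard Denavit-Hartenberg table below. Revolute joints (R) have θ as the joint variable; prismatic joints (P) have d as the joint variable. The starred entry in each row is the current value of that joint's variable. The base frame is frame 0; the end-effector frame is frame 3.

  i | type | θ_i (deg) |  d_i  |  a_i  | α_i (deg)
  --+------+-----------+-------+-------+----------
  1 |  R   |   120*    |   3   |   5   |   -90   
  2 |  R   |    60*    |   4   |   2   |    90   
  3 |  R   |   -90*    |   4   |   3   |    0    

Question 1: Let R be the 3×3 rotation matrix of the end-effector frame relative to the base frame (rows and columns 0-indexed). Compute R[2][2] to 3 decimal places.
0.500

End-effector z-axis (col 2 of R) = (-0.4330,0.7500,0.5000)
R[2][2] = 0.5000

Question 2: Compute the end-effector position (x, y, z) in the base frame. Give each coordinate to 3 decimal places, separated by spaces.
-5.598 7.696 3.268

after link 1: o_1 = (-2.5000, 4.3301, 3.0000)
after link 2: o_2 = (-6.4641, 3.1962, 1.2679)
after link 3: o_3 = (-5.5981, 7.6962, 3.2679)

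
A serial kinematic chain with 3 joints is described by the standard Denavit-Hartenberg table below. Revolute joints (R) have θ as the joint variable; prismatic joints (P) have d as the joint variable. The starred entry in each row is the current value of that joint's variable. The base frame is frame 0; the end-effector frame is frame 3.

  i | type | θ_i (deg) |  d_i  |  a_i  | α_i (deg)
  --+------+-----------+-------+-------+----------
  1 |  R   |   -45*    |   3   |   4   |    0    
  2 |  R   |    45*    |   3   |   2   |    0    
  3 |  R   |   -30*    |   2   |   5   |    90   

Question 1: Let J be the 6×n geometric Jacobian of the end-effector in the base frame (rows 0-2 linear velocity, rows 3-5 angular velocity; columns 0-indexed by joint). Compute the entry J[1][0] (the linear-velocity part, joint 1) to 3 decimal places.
axis z_0 = ẑ; lever o_n−o_0 = (9.1586,-5.3284,8.0000)
cross product → J_v[:, 0] = (5.3284,9.1586,-0.0000)
J_ω[:, 0] = z_0
entry J[1][0] = 9.1586

9.159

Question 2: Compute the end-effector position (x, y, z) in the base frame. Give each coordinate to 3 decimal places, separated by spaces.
after link 1: o_1 = (2.8284, -2.8284, 3.0000)
after link 2: o_2 = (4.8284, -2.8284, 6.0000)
after link 3: o_3 = (9.1586, -5.3284, 8.0000)

9.159 -5.328 8.000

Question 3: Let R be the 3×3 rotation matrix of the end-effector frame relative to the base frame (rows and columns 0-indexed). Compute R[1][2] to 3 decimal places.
End-effector z-axis (col 2 of R) = (-0.5000,-0.8660,0.0000)
R[1][2] = -0.8660

-0.866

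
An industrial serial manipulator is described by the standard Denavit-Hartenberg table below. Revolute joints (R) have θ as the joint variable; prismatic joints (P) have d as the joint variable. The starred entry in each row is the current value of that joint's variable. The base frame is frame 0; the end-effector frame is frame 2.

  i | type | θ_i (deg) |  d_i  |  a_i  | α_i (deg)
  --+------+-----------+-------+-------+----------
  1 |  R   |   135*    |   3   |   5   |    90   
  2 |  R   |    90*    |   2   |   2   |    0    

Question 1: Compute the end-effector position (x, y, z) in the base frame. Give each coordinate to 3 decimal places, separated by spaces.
after link 1: o_1 = (-3.5355, 3.5355, 3.0000)
after link 2: o_2 = (-2.1213, 4.9497, 5.0000)

-2.121 4.950 5.000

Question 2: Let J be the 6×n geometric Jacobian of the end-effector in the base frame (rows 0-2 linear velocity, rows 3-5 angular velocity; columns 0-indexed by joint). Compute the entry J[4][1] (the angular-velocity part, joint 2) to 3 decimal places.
axis z_1 = (0.7071,0.7071,0.0000); lever o_n−o_1 = (1.4142,1.4142,2.0000)
cross product → J_v[:, 1] = (1.4142,-1.4142,0.0000)
J_ω[:, 1] = z_1
entry J[4][1] = 0.7071

0.707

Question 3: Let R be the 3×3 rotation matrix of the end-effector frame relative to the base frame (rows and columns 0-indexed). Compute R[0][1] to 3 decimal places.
End-effector y-axis (col 1 of R) = (0.7071,-0.7071,0.0000)
R[0][1] = 0.7071

0.707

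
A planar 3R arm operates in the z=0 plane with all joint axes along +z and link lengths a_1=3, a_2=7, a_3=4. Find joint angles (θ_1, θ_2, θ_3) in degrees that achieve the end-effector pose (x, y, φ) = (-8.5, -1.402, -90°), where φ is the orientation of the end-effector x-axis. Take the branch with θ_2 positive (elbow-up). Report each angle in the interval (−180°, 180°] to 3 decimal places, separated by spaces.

wrist centre = target − a_3·(cos φ, sin φ) = (-8.5000, 2.5980)
cos θ_2 = (78.9996−3²−7²)/(2·3·7) = 0.5000; θ_2 = 60.0006° (elbow-up)
β = atan2(2.5980,-8.5000) = 163.0044°; ψ = atan2(6.0622,6.4999) = 43.0044°
θ_1 = β − ψ = 120.0000°
θ_3 = φ − θ_1 − θ_2 = 89.9994° (wrapped to (-180°,180°])

120.000 60.001 89.999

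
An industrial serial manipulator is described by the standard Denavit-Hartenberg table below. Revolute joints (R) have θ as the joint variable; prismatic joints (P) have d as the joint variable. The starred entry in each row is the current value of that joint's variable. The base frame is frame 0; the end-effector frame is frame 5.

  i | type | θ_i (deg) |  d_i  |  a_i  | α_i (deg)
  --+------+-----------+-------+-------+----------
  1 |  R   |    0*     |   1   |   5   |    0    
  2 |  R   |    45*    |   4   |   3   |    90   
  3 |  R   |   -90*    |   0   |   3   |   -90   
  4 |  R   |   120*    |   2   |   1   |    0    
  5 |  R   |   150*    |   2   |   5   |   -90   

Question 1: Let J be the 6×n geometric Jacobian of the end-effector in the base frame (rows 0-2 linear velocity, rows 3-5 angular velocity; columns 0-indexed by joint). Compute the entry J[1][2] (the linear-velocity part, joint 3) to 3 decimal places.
axis z_2 = (0.7071,-0.7071,0.0000); lever o_n−o_2 = (5.7516,-0.0947,-2.5000)
cross product → J_v[:, 2] = (1.7678,1.7678,4.0000)
J_ω[:, 2] = z_2
entry J[1][2] = 1.7678

1.768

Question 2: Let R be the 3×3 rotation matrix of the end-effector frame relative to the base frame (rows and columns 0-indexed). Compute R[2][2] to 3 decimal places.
End-effector z-axis (col 2 of R) = (0.0000,-0.0000,-1.0000)
R[2][2] = -1.0000

-1.000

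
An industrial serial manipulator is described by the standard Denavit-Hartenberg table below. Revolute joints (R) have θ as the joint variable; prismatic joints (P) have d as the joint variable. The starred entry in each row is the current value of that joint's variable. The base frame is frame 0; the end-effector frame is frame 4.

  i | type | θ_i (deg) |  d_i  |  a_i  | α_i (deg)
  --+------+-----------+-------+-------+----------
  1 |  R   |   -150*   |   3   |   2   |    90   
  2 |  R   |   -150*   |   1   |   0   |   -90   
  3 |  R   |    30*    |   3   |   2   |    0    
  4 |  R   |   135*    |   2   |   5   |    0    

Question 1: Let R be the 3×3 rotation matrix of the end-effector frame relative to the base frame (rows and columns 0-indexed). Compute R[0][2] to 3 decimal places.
End-effector z-axis (col 2 of R) = (-0.4330,-0.2500,-0.8660)
R[0][2] = -0.4330

-0.433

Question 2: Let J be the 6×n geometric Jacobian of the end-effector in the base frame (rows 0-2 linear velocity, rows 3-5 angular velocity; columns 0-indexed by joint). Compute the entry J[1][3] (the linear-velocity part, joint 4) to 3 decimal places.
3.622

axis z_3 = (-0.4330,-0.2500,-0.8660); lever o_n−o_3 = (-3.8412,-3.7120,0.6828)
cross product → J_v[:, 3] = (-3.3854,3.6222,0.6470)
J_ω[:, 3] = z_3
entry J[1][3] = 3.6222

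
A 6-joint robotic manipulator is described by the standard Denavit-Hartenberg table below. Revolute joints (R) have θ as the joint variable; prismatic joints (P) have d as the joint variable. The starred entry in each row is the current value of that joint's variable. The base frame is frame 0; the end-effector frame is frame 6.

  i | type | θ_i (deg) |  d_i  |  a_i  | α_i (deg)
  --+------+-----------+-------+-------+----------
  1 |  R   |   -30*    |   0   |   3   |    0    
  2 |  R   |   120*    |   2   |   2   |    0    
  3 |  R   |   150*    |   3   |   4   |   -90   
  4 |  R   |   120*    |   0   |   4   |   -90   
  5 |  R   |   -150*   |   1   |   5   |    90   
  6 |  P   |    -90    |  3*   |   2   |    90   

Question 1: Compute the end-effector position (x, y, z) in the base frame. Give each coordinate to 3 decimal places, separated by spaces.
after link 1: o_1 = (2.5981, -1.5000, 0.0000)
after link 2: o_2 = (2.5981, 0.5000, 2.0000)
after link 3: o_3 = (0.5981, -2.9641, 5.0000)
after link 4: o_4 = (1.5981, -1.2321, 1.5359)
after link 5: o_5 = (3.1136, -3.6071, 5.7859)
after link 6: o_6 = (-0.3774, -4.4575, 6.0849)

-0.377 -4.458 6.085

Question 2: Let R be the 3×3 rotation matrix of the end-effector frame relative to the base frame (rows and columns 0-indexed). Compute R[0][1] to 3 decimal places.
-0.875

End-effector y-axis (col 1 of R) = (-0.8750,0.2165,0.4330)
R[0][1] = -0.8750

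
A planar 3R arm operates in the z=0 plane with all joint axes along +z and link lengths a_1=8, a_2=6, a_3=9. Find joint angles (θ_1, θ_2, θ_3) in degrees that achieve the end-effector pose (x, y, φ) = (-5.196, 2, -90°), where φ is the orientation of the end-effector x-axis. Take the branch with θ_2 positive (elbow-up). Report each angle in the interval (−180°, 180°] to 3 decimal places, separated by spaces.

89.999 60.001 120.000

wrist centre = target − a_3·(cos φ, sin φ) = (-5.1960, 11.0000)
cos θ_2 = (147.9984−8²−6²)/(2·8·6) = 0.5000; θ_2 = 60.0011° (elbow-up)
β = atan2(11.0000,-5.1960) = 115.2843°; ψ = atan2(5.1962,10.9999) = 25.2854°
θ_1 = β − ψ = 89.9989°
θ_3 = φ − θ_1 − θ_2 = 120.0000° (wrapped to (-180°,180°])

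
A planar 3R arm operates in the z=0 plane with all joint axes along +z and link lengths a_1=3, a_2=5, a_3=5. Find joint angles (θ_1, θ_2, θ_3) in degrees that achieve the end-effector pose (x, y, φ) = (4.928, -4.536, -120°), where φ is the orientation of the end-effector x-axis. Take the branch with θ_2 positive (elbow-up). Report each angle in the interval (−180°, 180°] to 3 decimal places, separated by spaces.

wrist centre = target − a_3·(cos φ, sin φ) = (7.4280, -0.2059)
cos θ_2 = (55.2176−3²−5²)/(2·3·5) = 0.7073; θ_2 = 44.9882° (elbow-up)
β = atan2(-0.2059,7.4280) = -1.5876°; ψ = atan2(3.5348,6.5363) = 28.4045°
θ_1 = β − ψ = -29.9921°
θ_3 = φ − θ_1 − θ_2 = -134.9961° (wrapped to (-180°,180°])

-29.992 44.988 -134.996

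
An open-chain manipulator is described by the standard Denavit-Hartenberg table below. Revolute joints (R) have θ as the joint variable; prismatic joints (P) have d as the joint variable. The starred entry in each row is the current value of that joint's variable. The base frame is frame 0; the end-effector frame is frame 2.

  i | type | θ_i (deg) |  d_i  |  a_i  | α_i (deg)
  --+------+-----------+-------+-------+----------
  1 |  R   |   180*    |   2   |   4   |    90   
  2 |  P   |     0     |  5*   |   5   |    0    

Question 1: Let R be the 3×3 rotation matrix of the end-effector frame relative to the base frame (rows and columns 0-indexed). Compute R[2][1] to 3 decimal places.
End-effector y-axis (col 1 of R) = (-0.0000,-0.0000,1.0000)
R[2][1] = 1.0000

1.000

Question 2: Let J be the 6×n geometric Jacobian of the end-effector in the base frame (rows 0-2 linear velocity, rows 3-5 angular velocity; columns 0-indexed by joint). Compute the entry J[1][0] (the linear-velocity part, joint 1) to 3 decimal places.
-9.000

axis z_0 = ẑ; lever o_n−o_0 = (-9.0000,5.0000,2.0000)
cross product → J_v[:, 0] = (-5.0000,-9.0000,0.0000)
J_ω[:, 0] = z_0
entry J[1][0] = -9.0000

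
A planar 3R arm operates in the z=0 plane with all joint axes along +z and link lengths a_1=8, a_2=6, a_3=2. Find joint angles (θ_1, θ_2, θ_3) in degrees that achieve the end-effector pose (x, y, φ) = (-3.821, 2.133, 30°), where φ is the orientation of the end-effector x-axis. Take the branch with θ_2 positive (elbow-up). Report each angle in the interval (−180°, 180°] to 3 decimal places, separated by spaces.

wrist centre = target − a_3·(cos φ, sin φ) = (-5.5531, 1.1330)
cos θ_2 = (32.1201−8²−6²)/(2·8·6) = -0.7071; θ_2 = 134.9980° (elbow-up)
β = atan2(1.1330,-5.5531) = 168.4681°; ψ = atan2(4.2428,3.7575) = 48.4712°
θ_1 = β − ψ = 119.9969°
θ_3 = φ − θ_1 − θ_2 = 135.0050° (wrapped to (-180°,180°])

119.997 134.998 135.005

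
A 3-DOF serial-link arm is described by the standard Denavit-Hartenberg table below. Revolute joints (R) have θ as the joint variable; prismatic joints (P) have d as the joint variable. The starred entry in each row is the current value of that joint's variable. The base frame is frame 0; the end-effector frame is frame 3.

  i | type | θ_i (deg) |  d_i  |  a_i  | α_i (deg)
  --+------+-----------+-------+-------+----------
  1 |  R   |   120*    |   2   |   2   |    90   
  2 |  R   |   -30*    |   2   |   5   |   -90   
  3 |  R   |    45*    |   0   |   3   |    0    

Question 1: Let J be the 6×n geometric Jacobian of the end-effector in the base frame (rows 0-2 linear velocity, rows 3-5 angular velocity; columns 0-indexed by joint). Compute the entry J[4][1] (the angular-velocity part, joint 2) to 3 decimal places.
axis z_1 = (0.8660,0.5000,0.0000); lever o_n−o_1 = (-3.1887,5.2803,-3.5607)
cross product → J_v[:, 1] = (-1.7803,3.0836,6.1672)
J_ω[:, 1] = z_1
entry J[4][1] = 0.5000

0.500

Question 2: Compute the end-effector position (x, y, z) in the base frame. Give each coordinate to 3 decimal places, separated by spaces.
-4.189 7.012 -1.561

after link 1: o_1 = (-1.0000, 1.7321, 2.0000)
after link 2: o_2 = (-1.4330, 6.4821, -0.5000)
after link 3: o_3 = (-4.1887, 7.0124, -1.5607)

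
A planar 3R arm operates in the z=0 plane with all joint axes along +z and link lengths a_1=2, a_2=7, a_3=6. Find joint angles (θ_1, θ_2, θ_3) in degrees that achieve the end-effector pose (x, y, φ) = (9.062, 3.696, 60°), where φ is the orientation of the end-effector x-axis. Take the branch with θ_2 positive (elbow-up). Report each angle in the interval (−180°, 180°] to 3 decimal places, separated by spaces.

-117.802 120.004 57.798

wrist centre = target − a_3·(cos φ, sin φ) = (6.0620, -1.5002)
cos θ_2 = (38.9983−2²−7²)/(2·2·7) = -0.5001; θ_2 = 120.0040° (elbow-up)
β = atan2(-1.5002,6.0620) = -13.8996°; ψ = atan2(6.0619,-1.5004) = 103.9022°
θ_1 = β − ψ = -117.8018°
θ_3 = φ − θ_1 − θ_2 = 57.7978° (wrapped to (-180°,180°])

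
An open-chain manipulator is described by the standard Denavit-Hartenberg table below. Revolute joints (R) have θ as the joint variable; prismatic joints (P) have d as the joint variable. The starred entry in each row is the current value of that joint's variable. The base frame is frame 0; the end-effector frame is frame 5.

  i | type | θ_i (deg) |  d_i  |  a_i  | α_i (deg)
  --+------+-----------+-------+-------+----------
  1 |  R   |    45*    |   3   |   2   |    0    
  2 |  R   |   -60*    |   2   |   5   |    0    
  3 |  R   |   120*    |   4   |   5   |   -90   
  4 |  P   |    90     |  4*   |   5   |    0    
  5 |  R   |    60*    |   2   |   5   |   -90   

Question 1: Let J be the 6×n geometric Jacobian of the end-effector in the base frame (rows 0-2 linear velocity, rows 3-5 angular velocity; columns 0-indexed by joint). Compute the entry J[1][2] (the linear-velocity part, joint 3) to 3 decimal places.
-5.969

axis z_2 = (0.0000,0.0000,1.0000); lever o_n−o_2 = (-5.9689,-0.9059,-3.5000)
cross product → J_v[:, 2] = (0.9059,-5.9689,0.0000)
J_ω[:, 2] = z_2
entry J[1][2] = -5.9689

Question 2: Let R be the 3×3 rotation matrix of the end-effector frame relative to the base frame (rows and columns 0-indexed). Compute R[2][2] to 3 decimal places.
End-effector z-axis (col 2 of R) = (0.1294,-0.4830,0.8660)
R[2][2] = 0.8660

0.866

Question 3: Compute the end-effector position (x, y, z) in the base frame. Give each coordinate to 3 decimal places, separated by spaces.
0.275 -0.786 1.500

after link 1: o_1 = (1.4142, 1.4142, 3.0000)
after link 2: o_2 = (6.2438, 0.1201, 5.0000)
after link 3: o_3 = (4.9497, 4.9497, 9.0000)
after link 4: o_4 = (1.0860, 3.9145, 4.0000)
after link 5: o_5 = (0.2749, -0.7857, 1.5000)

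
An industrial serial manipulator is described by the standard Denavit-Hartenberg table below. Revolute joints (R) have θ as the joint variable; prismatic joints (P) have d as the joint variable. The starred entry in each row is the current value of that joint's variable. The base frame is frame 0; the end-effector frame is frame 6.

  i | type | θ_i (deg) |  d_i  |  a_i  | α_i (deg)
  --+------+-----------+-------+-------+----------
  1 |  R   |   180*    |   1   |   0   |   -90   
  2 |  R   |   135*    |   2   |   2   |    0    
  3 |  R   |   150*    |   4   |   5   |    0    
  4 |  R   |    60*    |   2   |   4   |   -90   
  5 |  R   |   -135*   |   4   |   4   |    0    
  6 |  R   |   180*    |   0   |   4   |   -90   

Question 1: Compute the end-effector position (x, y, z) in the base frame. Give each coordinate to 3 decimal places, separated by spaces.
after link 1: o_1 = (0.0000, 0.0000, 1.0000)
after link 2: o_2 = (1.4142, -2.0000, -0.4142)
after link 3: o_3 = (0.1201, -6.0000, 4.4154)
after link 4: o_4 = (-3.7436, -8.0000, 5.4507)
after link 5: o_5 = (-2.0468, -10.8284, 0.8549)
after link 6: o_6 = (-4.7789, -8.0000, 1.5870)

-4.779 -8.000 1.587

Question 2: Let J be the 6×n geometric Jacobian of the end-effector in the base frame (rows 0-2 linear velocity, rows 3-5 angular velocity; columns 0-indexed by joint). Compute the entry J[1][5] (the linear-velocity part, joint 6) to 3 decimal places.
2.828

axis z_5 = (-0.2588,-0.0000,-0.9659); lever o_n−o_5 = (-2.7321,2.8284,0.7321)
cross product → J_v[:, 5] = (2.7321,2.8284,-0.7321)
J_ω[:, 5] = z_5
entry J[1][5] = 2.8284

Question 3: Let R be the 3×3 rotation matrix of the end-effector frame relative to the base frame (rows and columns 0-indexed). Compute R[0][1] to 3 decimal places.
End-effector y-axis (col 1 of R) = (0.2588,0.0000,0.9659)
R[0][1] = 0.2588

0.259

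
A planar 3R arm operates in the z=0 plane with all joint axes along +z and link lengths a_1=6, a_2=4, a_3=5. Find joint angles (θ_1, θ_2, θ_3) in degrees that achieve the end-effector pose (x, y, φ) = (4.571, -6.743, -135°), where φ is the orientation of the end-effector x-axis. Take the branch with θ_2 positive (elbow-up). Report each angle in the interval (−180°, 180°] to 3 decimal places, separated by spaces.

wrist centre = target − a_3·(cos φ, sin φ) = (8.1065, -3.2075)
cos θ_2 = (76.0037−6²−4²)/(2·6·4) = 0.5001; θ_2 = 59.9949° (elbow-up)
β = atan2(-3.2075,8.1065) = -21.5869°; ψ = atan2(3.4639,8.0003) = 23.4113°
θ_1 = β − ψ = -44.9983°
θ_3 = φ − θ_1 − θ_2 = -149.9966° (wrapped to (-180°,180°])

-44.998 59.995 -149.997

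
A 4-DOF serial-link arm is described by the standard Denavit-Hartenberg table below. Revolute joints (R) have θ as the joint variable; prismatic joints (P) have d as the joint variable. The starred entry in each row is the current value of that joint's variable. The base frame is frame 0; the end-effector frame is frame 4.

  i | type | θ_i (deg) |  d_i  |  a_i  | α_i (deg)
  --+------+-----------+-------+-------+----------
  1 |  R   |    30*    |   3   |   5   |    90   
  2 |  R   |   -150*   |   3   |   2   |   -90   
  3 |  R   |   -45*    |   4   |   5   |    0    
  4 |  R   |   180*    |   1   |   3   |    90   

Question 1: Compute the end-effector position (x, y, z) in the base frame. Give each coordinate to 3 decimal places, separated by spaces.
after link 1: o_1 = (4.3301, 2.5000, 3.0000)
after link 2: o_2 = (4.3301, -0.9641, 2.0000)
after link 3: o_3 = (5.1783, -4.5569, -3.2319)
after link 4: o_4 = (6.1416, -1.5512, -3.0372)

6.142 -1.551 -3.037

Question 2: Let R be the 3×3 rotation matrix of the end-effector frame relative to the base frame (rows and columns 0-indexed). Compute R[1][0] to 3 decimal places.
0.919

End-effector x-axis (col 0 of R) = (0.1768,0.9186,0.3536)
R[1][0] = 0.9186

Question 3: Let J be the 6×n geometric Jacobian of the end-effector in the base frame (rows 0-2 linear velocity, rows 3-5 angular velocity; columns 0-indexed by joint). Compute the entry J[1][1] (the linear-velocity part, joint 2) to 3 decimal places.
3.019

axis z_1 = (0.5000,-0.8660,0.0000); lever o_n−o_1 = (1.8115,-4.0512,-6.0372)
cross product → J_v[:, 1] = (5.2284,3.0186,-0.4568)
J_ω[:, 1] = z_1
entry J[1][1] = 3.0186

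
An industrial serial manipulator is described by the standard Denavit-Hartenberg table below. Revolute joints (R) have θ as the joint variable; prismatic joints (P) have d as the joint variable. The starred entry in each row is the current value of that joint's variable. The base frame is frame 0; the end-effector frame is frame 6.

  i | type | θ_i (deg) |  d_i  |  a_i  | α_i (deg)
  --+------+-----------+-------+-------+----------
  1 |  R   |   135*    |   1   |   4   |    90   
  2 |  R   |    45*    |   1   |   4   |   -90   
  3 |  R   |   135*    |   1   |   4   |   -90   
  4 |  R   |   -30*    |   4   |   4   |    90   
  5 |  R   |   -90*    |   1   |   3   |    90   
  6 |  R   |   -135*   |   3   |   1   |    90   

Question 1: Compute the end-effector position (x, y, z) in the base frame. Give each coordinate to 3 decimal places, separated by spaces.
after link 1: o_1 = (-2.8284, 2.8284, 1.0000)
after link 2: o_2 = (-4.1213, 5.5355, 3.8284)
after link 3: o_3 = (-4.2071, 1.6213, 2.5355)
after link 4: o_4 = (-0.3002, -1.7497, 0.2177)
after link 5: o_5 = (-2.3546, -2.1953, 2.5801)
after link 6: o_6 = (-2.4786, 0.8803, 1.8551)

-2.479 0.880 1.855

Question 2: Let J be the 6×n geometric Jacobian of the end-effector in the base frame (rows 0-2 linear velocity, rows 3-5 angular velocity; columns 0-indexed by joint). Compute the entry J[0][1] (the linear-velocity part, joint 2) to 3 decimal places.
axis z_1 = (0.7071,0.7071,0.0000); lever o_n−o_1 = (0.3499,-1.9481,0.8551)
cross product → J_v[:, 1] = (0.6047,-0.6047,-1.6249)
J_ω[:, 1] = z_1
entry J[0][1] = 0.6047

0.605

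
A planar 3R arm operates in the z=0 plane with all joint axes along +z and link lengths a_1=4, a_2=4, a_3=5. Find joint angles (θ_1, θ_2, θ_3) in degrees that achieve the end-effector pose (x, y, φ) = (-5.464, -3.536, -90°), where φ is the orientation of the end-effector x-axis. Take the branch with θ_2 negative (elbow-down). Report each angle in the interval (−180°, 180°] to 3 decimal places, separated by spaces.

wrist centre = target − a_3·(cos φ, sin φ) = (-5.4640, 1.4640)
cos θ_2 = (31.9986−4²−4²)/(2·4·4) = -0.0000; θ_2 = -90.0025° (elbow-down)
β = atan2(1.4640,-5.4640) = 165.0007°; ψ = atan2(-4.0000,3.9998) = -45.0013°
θ_1 = β − ψ = 210.0020°
θ_3 = φ − θ_1 − θ_2 = 150.0005° (wrapped to (-180°,180°])

-149.998 -90.003 150.001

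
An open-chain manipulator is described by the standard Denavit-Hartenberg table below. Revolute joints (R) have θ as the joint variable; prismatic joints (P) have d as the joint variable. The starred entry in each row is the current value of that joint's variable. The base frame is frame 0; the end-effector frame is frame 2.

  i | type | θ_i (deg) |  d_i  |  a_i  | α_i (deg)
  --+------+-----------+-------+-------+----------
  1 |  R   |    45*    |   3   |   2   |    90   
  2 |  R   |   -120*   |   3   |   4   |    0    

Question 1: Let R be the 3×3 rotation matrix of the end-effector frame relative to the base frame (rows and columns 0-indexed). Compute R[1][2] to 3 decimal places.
End-effector z-axis (col 2 of R) = (0.7071,-0.7071,0.0000)
R[1][2] = -0.7071

-0.707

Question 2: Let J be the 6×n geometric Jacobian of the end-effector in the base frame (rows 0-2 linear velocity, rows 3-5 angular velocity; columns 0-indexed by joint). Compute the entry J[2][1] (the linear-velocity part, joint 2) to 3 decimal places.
-2.000

axis z_1 = (0.7071,-0.7071,0.0000); lever o_n−o_1 = (0.7071,-3.5355,-3.4641)
cross product → J_v[:, 1] = (2.4495,2.4495,-2.0000)
J_ω[:, 1] = z_1
entry J[2][1] = -2.0000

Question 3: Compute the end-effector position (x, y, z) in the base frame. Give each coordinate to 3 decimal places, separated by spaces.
after link 1: o_1 = (1.4142, 1.4142, 3.0000)
after link 2: o_2 = (2.1213, -2.1213, -0.4641)

2.121 -2.121 -0.464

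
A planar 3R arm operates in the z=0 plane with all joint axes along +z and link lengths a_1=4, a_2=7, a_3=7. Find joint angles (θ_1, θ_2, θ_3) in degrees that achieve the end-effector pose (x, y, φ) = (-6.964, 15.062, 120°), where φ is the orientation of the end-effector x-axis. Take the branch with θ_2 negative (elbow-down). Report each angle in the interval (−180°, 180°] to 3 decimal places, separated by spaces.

150.003 -60.005 30.002

wrist centre = target − a_3·(cos φ, sin φ) = (-3.4640, 8.9998)
cos θ_2 = (92.9961−4²−7²)/(2·4·7) = 0.4999; θ_2 = -60.0046° (elbow-down)
β = atan2(8.9998,-3.4640) = 111.0515°; ψ = atan2(-6.0625,7.4995) = -38.9514°
θ_1 = β − ψ = 150.0029°
θ_3 = φ − θ_1 − θ_2 = 30.0017° (wrapped to (-180°,180°])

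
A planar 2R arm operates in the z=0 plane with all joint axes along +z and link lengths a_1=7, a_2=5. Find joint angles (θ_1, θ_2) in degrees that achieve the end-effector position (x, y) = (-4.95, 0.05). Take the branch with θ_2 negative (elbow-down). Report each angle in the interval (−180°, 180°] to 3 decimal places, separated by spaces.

cos θ_2 = (24.5050−7²−5²)/(2·7·5) = -0.7071; θ_2 = -134.9971° (elbow-down)
β = atan2(0.0500,-4.9500) = 179.4213°; ψ = atan2(-3.5357,3.4646) = -45.5816°
θ_1 = β − ψ = 225.0029°

-134.997 -134.997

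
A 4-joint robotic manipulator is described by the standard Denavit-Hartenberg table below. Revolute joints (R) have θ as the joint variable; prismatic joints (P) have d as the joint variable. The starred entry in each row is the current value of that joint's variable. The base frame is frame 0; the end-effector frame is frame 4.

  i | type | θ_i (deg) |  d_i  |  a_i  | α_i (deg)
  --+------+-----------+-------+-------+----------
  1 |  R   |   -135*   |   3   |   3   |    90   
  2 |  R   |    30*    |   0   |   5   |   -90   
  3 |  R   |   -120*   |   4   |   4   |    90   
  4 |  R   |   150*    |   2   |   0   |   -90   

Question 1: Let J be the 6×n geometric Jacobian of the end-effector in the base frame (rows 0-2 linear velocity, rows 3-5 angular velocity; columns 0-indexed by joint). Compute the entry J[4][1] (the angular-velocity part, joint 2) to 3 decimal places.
axis z_1 = (-0.7071,0.7071,0.0000); lever o_n−o_1 = (-1.1046,2.3801,4.0981)
cross product → J_v[:, 1] = (2.8978,2.8978,-0.9019)
J_ω[:, 1] = z_1
entry J[4][1] = 0.7071

0.707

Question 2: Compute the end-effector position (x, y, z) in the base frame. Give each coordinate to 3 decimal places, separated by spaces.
-3.226 0.259 7.098

after link 1: o_1 = (-2.1213, -2.1213, 3.0000)
after link 2: o_2 = (-5.1832, -5.1832, 5.5000)
after link 3: o_3 = (-4.9937, -0.0947, 7.9641)
after link 4: o_4 = (-3.2259, 0.2588, 7.0981)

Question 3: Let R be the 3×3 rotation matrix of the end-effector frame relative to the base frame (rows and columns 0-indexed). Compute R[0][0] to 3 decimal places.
0.442

End-effector x-axis (col 0 of R) = (0.4419,-0.6187,0.6495)
R[0][0] = 0.4419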